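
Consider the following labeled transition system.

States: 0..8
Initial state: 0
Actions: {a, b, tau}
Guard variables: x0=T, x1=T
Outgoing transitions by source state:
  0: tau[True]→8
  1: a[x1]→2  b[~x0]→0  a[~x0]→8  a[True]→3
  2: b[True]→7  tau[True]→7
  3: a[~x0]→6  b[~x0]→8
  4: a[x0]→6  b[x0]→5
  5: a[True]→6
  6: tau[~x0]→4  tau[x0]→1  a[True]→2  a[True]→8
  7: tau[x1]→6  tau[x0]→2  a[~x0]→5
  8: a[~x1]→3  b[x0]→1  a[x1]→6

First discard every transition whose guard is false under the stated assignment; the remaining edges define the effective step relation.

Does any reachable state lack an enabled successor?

Answer: DEADLOCK at state 3

Trace:
Reach set: {0,1,2,3,6,7,8}
  0: tau→8  [deg 1]
  1: a→2  a→3  [deg 2]
  2: b→7  tau→7  [deg 2]
  3: ∅  [STUCK]
  6: a→2  a→8  tau→1  [deg 3]
  7: tau→2  tau→6  [deg 2]
  8: a→6  b→1  [deg 2]
Path to 3: tau·b·a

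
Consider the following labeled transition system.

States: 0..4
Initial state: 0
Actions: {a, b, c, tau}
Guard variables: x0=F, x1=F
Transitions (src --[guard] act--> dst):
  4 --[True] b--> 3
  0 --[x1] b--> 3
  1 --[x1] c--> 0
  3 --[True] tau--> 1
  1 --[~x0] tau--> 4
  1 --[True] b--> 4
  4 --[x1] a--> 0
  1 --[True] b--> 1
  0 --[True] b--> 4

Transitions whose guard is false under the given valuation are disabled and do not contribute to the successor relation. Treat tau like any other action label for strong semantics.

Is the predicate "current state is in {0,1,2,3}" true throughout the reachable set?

Allowed set {0,1,2,3}
R = {0,1,3,4}
  0: ✓
  1: ✓
  3: ✓
  4: ✗ unsafe
counterexample path to 4: b

Answer: INVARIANT VIOLATED at state 4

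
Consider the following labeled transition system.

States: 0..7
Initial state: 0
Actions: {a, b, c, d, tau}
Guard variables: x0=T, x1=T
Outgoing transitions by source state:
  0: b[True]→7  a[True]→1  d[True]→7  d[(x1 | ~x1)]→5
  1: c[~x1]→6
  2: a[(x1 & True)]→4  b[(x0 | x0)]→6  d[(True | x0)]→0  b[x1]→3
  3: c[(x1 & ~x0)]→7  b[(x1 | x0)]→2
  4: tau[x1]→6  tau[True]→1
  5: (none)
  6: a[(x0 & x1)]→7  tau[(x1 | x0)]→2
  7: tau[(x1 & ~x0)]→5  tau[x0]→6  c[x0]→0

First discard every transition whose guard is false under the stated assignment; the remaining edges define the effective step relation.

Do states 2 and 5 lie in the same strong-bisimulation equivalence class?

Compute ~ classes (split until stable):
  round 0: {{0,1,2,3,4,5,6,7}}
  round 1: {{0,2},{1,5},{3},{4},{6},{7}}
  round 2: {{0},{1,5},{2},{3},{4},{6},{7}}
Fixed point at round 3; 7 class(es).
[2]={2}  [5]={1,5}

Answer: NOT BISIMILAR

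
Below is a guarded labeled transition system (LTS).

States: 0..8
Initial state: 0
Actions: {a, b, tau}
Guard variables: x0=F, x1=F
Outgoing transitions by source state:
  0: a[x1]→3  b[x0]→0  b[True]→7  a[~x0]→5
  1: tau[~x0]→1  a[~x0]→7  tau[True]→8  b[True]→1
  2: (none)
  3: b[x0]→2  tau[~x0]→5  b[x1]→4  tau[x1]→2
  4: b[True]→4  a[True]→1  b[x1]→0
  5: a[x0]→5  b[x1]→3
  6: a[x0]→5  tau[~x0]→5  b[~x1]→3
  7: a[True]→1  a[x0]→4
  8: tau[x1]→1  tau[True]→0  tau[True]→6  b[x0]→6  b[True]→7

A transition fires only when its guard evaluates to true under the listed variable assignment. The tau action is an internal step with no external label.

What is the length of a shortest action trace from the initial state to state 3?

Breadth-first toward 3:
  depth 0: {0}
  depth 1: {5,7}
  depth 2: {1}
  depth 3: {8}
  depth 4: {6}
  depth 5: {3}
depth(3)=5, e.g. b·a·tau·tau·b

Answer: 5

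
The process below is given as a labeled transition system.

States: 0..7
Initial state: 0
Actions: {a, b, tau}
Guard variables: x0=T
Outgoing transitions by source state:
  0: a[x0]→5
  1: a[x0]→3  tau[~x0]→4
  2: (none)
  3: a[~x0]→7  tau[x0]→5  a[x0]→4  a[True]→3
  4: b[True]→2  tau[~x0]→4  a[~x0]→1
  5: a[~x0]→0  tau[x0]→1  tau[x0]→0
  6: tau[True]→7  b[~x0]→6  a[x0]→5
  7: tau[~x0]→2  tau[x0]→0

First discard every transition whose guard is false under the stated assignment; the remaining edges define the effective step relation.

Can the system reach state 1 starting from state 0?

Guard filter leaves 11 enabled edge(s).
L0 = {0}
L1 = {5}  cumulative {0,5}
L2 = {1}  cumulative {0,1,5}
L3 = {3}  cumulative {0,1,3,5}
L4 = {4}  cumulative {0,1,3,4,5}
L5 = {2}  cumulative {0,1,2,3,4,5}
Reachable = {0,1,2,3,4,5}
witness 1: a·tau

Answer: REACHABLE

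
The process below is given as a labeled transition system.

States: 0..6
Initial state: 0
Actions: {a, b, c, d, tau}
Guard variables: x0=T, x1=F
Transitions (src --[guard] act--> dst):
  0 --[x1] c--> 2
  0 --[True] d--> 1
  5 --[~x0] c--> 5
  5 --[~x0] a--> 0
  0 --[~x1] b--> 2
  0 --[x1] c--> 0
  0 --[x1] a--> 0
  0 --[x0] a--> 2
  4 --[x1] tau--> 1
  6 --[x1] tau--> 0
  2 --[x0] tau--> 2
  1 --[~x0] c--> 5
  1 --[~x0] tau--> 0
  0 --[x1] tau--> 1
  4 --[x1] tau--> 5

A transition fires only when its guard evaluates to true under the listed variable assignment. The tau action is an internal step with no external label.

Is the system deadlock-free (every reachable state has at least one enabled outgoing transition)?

Answer: DEADLOCK at state 1

Working:
Reachable = {0,1,2}
  0: a→2  b→2  d→1  [3 out]
  1: ∅  [deadlock]
  2: tau→2  [1 out]
witness 1: d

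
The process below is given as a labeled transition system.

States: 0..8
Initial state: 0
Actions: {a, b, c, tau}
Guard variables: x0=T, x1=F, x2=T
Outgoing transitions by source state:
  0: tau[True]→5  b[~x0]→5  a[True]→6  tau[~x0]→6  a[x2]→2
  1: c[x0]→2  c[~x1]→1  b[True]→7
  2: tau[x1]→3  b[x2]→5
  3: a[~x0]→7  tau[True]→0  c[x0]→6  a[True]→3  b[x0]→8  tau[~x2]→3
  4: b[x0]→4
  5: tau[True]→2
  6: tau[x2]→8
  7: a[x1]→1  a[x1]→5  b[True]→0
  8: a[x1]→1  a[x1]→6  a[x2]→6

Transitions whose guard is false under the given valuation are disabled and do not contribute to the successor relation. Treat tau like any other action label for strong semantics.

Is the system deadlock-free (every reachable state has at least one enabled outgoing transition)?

Answer: DEADLOCK-FREE

Working:
Reachable = {0,2,5,6,8}
  0: a→2  a→6  tau→5  [deg 3]
  2: b→5  [deg 1]
  5: tau→2  [deg 1]
  6: tau→8  [deg 1]
  8: a→6  [deg 1]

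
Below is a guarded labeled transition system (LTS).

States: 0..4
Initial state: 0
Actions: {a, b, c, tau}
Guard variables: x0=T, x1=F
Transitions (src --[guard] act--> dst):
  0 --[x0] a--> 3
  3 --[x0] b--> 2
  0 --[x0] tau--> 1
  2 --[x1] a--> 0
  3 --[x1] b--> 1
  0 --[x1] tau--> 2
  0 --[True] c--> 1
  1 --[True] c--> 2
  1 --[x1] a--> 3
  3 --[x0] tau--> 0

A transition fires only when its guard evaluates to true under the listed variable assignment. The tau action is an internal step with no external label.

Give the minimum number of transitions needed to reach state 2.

BFS to 2:
  L0 = {0}
  L1 = {1,3}
  L2 = {2}
2 enters at depth 2; path a·b

Answer: 2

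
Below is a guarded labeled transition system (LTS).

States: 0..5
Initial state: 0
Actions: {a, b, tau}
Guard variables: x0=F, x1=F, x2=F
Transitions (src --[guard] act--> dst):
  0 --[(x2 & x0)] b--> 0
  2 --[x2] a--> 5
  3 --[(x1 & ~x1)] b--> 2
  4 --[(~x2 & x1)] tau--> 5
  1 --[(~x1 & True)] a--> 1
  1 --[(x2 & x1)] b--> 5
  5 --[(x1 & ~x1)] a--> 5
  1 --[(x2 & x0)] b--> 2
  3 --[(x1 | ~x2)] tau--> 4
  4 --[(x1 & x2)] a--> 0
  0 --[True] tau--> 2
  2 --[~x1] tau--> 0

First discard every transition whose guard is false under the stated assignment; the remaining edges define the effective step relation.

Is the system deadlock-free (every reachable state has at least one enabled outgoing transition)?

R = {0,2}
  0: tau→2  [deg 1]
  2: tau→0  [deg 1]

Answer: DEADLOCK-FREE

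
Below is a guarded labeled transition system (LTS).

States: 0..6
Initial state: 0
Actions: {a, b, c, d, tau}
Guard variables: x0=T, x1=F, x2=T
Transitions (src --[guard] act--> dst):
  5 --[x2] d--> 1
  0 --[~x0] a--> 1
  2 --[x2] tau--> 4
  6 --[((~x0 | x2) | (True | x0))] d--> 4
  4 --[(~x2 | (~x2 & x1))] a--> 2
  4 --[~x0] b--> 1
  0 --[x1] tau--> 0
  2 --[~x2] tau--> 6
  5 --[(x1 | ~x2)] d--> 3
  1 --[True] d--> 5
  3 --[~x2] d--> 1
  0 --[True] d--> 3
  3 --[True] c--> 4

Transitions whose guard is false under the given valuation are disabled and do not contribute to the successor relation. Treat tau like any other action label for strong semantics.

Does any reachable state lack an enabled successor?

Answer: DEADLOCK at state 4

Working:
Reachable = {0,3,4}
  0: d→3  [1 exit(s)]
  3: c→4  [1 exit(s)]
  4: ∅  [STUCK]
trace reaching 4: d·c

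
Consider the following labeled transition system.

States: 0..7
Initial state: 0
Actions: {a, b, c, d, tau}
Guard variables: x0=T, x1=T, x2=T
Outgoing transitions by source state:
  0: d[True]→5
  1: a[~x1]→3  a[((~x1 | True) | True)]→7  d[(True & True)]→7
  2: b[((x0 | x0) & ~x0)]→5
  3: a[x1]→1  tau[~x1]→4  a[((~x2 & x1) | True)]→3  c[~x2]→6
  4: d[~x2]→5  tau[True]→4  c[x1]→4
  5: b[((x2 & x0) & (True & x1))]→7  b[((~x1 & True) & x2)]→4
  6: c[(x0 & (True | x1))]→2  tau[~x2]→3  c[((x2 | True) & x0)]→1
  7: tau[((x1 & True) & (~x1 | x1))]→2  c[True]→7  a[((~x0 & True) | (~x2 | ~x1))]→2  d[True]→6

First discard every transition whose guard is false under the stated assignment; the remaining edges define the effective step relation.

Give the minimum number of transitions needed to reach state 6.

BFS to 6:
  L0 = {0}
  L1 = {5}
  L2 = {7}
  L3 = {2,6}
6 enters at depth 3; path d·b·d

Answer: 3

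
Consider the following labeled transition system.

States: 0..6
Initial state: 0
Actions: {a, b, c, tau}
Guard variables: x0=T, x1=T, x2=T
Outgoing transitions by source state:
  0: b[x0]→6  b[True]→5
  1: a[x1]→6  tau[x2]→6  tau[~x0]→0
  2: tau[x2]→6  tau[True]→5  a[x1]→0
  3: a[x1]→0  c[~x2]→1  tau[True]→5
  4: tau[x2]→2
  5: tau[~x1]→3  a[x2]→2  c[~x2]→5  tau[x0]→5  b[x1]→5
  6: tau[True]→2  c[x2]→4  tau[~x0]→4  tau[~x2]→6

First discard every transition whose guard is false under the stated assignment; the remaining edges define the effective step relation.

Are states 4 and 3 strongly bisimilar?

Answer: NOT BISIMILAR

Trace:
Refine partition for ~:
  round 0: {{0,1,2,3,4,5,6}}
  round 1: {{0},{1,2,3},{4},{5},{6}}
  round 2: {{0},{1},{2},{3},{4},{5},{6}}
7 equivalence class(es) (converged in 3)
[4]={4}  [3]={3}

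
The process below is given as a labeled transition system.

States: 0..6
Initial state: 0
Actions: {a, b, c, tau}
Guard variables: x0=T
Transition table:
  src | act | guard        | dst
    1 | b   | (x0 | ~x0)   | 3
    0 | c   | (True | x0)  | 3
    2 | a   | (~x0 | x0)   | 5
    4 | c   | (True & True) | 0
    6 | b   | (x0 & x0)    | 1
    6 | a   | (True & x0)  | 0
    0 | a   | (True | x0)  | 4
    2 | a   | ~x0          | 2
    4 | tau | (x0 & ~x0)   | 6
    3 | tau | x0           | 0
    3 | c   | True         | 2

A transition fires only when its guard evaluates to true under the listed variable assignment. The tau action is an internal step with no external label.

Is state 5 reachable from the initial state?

Answer: REACHABLE

Working:
After dropping false guards: 9 live edges.
Layer 0: {0}
Layer 1: {3,4}  total {0,3,4}
Layer 2: {2}  total {0,2,3,4}
Layer 3: {5}  total {0,2,3,4,5}
Reachable = {0,2,3,4,5}
witness 5: c·c·a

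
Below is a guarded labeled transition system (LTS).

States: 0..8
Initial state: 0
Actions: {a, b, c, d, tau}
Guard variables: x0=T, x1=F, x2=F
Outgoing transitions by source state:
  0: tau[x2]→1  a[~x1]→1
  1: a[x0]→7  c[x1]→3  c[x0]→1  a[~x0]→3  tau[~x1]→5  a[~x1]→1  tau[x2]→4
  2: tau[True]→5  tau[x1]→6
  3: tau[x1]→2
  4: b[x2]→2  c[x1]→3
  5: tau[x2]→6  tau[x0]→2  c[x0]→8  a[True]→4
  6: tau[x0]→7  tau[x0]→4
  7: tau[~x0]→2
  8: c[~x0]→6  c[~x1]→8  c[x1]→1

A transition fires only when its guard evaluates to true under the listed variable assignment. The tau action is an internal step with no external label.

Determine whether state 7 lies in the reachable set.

Answer: REACHABLE

Working:
After dropping false guards: 12 live edges.
Layer 0: {0}
Layer 1: {1}  total {0,1}
Layer 2: {5,7}  total {0,1,5,7}
Layer 3: {2,4,8}  total {0,1,2,4,5,7,8}
R = {0,1,2,4,5,7,8}
witness 7: a·a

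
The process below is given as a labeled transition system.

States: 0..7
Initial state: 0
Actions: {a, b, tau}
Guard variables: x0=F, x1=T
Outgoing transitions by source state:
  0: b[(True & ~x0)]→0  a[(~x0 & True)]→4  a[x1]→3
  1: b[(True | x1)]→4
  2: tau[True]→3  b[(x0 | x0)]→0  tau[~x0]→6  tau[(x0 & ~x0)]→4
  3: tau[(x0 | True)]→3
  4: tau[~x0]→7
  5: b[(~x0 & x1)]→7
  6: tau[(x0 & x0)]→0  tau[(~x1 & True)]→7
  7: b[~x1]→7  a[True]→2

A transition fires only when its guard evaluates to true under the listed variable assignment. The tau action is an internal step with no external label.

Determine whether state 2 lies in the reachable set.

After dropping false guards: 10 live edges.
Layer 0: {0}
Layer 1: {3,4}  cumulative {0,3,4}
Layer 2: {7}  cumulative {0,3,4,7}
Layer 3: {2}  cumulative {0,2,3,4,7}
Layer 4: {6}  cumulative {0,2,3,4,6,7}
R = {0,2,3,4,6,7}
trace reaching 2: a·tau·a

Answer: REACHABLE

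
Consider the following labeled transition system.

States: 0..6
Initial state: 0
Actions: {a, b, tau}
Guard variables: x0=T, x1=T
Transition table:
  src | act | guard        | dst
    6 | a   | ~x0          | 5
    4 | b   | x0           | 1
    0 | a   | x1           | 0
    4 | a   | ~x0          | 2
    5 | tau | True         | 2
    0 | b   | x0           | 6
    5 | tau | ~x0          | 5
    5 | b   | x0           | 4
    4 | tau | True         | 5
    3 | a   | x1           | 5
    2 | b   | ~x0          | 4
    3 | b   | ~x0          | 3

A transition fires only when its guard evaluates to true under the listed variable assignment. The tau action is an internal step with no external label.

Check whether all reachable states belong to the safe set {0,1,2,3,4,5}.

Answer: INVARIANT VIOLATED at state 6

Working:
Inv-set: {0,1,2,3,4,5}
Reachable = {0,6}
  0: ok
  6: VIOLATES
counterexample path to 6: b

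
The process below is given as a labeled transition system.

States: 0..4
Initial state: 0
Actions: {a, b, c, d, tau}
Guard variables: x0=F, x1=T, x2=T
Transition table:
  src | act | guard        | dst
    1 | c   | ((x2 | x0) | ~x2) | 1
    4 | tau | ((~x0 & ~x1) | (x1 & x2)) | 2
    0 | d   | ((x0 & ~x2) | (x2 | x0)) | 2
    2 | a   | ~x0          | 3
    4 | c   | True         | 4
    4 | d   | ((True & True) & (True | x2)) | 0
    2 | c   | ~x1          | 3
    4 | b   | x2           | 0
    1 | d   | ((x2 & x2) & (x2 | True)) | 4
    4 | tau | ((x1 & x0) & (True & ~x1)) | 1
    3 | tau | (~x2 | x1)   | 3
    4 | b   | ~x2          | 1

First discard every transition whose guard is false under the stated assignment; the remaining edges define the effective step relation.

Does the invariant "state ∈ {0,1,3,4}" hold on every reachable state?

Inv-set: {0,1,3,4}
Reach set: {0,2,3}
  0: ok
  2: outside
  3: ok
counterexample path to 2: d

Answer: INVARIANT VIOLATED at state 2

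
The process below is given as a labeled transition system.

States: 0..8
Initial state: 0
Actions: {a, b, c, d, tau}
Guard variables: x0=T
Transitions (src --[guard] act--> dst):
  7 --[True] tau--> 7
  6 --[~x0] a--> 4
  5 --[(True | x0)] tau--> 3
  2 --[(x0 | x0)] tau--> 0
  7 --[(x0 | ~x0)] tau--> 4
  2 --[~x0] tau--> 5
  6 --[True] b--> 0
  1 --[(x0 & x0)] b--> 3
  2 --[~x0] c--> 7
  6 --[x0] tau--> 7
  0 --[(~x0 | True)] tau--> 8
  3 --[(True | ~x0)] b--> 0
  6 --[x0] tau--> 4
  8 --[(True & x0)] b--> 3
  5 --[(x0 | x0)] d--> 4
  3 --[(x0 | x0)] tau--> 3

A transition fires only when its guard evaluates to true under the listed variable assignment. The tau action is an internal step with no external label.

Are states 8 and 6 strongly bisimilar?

Answer: NOT BISIMILAR

Trace:
Bisimulation quotient by refinement:
  round 0: {{0,1,2,3,4,5,6,7,8}}
  round 1: {{0,2,7},{1,8},{3,6},{4},{5}}
  round 2: {{0},{1,8},{2},{3},{4},{5},{6},{7}}
stable after 3 split(s): 8 block(s)
8∈{1,8}, 6∈{6}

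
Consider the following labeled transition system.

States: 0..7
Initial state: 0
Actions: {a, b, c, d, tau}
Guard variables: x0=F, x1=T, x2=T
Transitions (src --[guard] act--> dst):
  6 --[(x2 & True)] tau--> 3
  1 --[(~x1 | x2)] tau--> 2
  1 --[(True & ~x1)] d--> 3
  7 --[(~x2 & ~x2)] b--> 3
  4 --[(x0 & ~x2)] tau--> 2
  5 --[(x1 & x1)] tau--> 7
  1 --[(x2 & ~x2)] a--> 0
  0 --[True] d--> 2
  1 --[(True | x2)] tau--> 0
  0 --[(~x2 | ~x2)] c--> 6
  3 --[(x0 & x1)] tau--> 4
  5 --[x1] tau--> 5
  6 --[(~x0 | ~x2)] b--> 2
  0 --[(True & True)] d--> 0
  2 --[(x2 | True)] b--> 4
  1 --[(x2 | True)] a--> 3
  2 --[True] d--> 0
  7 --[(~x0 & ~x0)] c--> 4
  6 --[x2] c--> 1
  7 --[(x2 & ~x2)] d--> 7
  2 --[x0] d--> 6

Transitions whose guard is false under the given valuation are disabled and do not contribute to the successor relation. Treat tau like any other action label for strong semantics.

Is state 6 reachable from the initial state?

Guard filter leaves 13 enabled edge(s).
L0 = {0}
L1 = {2}  now seen {0,2}
L2 = {4}  now seen {0,2,4}
Reach set: {0,2,4}

Answer: UNREACHABLE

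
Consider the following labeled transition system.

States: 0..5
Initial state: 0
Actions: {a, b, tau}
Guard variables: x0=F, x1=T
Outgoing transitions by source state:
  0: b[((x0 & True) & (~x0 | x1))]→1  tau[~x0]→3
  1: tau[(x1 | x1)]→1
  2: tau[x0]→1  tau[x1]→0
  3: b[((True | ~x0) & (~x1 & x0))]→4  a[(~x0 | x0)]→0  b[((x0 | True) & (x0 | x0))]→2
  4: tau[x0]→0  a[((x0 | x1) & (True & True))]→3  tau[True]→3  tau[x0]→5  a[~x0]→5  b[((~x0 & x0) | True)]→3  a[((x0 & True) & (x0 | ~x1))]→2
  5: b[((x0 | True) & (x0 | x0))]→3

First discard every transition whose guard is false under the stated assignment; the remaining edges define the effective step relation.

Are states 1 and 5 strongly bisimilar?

Bisimulation quotient by refinement:
  π0 = {{0,1,2,3,4,5}}
  π1 = {{0,1,2},{3},{4},{5}}
  π2 = {{0},{1,2},{3},{4},{5}}
  π3 = {{0},{1},{2},{3},{4},{5}}
6 equivalence class(es) (converged in 4)
class of 1: {1}; class of 5: {5}

Answer: NOT BISIMILAR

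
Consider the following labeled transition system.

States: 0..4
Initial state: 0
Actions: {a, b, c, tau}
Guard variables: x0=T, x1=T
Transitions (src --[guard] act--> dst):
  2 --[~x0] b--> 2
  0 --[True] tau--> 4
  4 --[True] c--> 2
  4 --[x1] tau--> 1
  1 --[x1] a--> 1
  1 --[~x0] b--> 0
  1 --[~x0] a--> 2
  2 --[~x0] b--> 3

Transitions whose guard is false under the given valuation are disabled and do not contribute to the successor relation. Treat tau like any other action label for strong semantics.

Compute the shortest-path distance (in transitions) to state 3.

Breadth-first toward 3:
  depth 0: {0}
  depth 1: {4}
  depth 2: {1,2}
3 never appears.

Answer: UNREACHABLE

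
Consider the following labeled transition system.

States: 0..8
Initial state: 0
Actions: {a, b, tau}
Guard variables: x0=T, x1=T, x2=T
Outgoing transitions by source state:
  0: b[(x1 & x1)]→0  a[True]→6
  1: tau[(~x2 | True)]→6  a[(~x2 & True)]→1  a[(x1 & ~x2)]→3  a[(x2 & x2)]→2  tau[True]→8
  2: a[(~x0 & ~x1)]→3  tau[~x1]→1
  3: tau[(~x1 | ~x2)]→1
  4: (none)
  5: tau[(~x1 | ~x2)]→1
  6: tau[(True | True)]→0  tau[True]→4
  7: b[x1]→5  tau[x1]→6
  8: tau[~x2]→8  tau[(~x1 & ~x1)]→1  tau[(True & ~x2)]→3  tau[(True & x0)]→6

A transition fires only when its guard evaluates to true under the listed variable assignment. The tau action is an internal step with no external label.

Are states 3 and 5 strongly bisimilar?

Answer: BISIMILAR

Trace:
Compute ~ classes (split until stable):
  P[0] = {{0,1,2,3,4,5,6,7,8}}
  P[1] = {{0},{1},{2,3,4,5},{6,8},{7}}
  P[2] = {{0},{1},{2,3,4,5},{6},{7},{8}}
Fixed point at round 3; 6 class(es).
[3]={2,3,4,5}  [5]={2,3,4,5}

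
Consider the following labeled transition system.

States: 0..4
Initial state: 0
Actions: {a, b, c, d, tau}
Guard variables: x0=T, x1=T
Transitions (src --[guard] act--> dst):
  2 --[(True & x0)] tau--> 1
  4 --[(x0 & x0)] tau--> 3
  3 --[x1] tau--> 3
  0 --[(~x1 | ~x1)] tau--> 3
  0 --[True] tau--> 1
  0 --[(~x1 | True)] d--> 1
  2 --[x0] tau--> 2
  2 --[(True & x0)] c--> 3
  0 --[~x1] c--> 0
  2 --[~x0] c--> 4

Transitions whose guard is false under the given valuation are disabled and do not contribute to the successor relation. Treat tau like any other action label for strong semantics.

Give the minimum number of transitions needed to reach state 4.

Answer: UNREACHABLE

Trace:
Breadth-first toward 4:
  Layer 0: {0}
  Layer 1: {1}
4 never appears.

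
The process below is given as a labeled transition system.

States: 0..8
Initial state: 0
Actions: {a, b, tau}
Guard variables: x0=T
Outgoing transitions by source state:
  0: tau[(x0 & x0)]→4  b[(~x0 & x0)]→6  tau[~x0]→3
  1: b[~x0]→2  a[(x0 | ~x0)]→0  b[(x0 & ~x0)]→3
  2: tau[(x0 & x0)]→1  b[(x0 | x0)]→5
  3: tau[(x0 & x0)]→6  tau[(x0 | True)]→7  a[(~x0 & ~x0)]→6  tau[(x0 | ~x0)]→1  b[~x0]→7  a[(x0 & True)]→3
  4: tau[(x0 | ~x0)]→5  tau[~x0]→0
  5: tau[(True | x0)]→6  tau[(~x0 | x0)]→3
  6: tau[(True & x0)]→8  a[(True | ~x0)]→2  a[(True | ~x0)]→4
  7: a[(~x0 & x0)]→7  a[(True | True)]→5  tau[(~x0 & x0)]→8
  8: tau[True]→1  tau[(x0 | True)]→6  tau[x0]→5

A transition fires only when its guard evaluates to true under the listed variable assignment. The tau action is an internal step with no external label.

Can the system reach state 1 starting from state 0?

Answer: REACHABLE

Working:
After dropping false guards: 18 live edges.
Layer 0: {0}
Layer 1: {4}  total {0,4}
Layer 2: {5}  total {0,4,5}
Layer 3: {3,6}  total {0,3,4,5,6}
Layer 4: {1,2,7,8}  total {0,1,2,3,4,5,6,7,8}
Reach set: {0,1,2,3,4,5,6,7,8}
trace reaching 1: tau·tau·tau·tau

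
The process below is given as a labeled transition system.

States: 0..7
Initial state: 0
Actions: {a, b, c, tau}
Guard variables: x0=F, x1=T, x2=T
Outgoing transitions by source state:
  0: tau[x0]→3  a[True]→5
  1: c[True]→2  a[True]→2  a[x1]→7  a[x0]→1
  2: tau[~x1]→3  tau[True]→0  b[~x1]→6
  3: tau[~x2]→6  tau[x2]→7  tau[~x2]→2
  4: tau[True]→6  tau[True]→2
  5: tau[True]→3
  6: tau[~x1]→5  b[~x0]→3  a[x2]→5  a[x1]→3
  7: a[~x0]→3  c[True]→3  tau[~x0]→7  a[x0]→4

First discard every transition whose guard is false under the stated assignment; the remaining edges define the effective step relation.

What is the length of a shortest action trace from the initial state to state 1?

BFS to 1:
  L0 = {0}
  L1 = {5}
  L2 = {3}
  L3 = {7}
1 never appears.

Answer: UNREACHABLE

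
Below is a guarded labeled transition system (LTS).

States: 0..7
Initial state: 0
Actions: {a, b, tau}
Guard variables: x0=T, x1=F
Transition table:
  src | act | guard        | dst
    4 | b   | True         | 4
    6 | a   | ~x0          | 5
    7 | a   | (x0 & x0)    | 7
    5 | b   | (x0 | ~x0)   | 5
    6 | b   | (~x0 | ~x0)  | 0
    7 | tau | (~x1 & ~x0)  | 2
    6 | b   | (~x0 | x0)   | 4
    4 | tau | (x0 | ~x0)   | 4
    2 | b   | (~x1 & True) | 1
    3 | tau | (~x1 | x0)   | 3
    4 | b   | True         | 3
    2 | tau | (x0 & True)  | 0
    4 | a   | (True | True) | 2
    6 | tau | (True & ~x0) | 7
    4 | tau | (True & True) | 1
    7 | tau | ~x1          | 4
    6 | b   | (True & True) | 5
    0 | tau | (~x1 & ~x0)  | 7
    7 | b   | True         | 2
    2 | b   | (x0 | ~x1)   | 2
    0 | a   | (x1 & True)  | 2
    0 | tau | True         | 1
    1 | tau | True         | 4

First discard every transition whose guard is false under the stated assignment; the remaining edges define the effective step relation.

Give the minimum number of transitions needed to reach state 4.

BFS to 4:
  depth 0: {0}
  depth 1: {1}
  depth 2: {4}
depth(4)=2, e.g. tau·tau

Answer: 2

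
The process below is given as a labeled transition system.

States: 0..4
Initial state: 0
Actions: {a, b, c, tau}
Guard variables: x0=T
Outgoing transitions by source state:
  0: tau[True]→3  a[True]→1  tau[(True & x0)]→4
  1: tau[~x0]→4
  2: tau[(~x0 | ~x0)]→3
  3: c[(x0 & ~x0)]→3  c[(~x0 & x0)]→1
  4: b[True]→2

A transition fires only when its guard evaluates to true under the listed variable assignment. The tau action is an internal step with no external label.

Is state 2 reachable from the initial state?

Guard filter leaves 4 enabled edge(s).
L0 = {0}
L1 = {1,3,4}  cumulative {0,1,3,4}
L2 = {2}  cumulative {0,1,2,3,4}
Reach set: {0,1,2,3,4}
Path to 2: tau·b

Answer: REACHABLE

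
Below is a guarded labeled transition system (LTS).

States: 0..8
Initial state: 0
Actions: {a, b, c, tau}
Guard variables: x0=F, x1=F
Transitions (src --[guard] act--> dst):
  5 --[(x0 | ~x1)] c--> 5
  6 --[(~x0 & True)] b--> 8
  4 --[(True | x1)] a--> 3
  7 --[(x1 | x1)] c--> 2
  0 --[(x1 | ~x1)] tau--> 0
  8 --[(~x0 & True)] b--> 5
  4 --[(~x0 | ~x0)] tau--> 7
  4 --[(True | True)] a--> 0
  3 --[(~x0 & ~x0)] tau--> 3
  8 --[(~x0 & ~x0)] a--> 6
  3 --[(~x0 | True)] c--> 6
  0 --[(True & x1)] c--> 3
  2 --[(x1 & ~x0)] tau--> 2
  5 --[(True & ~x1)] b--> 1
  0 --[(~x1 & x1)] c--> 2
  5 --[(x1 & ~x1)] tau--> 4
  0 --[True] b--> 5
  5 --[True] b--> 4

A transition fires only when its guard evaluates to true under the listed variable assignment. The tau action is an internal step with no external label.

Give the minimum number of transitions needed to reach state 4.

Breadth-first toward 4:
  depth 0: {0}
  depth 1: {5}
  depth 2: {1,4}
4 enters at depth 2; path b·b

Answer: 2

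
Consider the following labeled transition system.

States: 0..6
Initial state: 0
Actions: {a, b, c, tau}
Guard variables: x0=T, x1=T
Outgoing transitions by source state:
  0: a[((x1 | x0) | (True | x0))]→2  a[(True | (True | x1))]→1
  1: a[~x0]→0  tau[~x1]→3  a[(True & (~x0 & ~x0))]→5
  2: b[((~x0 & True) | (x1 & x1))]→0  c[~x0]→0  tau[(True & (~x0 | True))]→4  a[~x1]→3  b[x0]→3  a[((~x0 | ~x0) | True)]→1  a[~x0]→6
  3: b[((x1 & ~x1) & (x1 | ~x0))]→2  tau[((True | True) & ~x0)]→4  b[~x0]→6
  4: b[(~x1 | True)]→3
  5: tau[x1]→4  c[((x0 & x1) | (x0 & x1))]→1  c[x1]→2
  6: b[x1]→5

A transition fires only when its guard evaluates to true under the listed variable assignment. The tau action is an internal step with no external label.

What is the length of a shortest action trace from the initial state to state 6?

Answer: UNREACHABLE

Working:
Layered search for 6:
  L0 = {0}
  L1 = {1,2}
  L2 = {3,4}
6 never appears.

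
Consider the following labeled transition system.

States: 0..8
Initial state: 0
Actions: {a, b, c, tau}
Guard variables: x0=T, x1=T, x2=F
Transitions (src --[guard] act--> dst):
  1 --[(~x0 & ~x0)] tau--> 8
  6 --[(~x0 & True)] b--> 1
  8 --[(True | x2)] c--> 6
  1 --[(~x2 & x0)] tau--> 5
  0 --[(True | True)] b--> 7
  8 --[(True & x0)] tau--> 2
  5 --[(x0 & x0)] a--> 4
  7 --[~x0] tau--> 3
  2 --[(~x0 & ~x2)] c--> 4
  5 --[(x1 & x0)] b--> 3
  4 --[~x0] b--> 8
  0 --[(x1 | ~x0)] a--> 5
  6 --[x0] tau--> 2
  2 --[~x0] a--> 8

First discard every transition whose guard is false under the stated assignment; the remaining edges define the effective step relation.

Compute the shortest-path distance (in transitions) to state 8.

Answer: UNREACHABLE

Working:
Breadth-first toward 8:
  L0 = {0}
  L1 = {5,7}
  L2 = {3,4}
8 never appears.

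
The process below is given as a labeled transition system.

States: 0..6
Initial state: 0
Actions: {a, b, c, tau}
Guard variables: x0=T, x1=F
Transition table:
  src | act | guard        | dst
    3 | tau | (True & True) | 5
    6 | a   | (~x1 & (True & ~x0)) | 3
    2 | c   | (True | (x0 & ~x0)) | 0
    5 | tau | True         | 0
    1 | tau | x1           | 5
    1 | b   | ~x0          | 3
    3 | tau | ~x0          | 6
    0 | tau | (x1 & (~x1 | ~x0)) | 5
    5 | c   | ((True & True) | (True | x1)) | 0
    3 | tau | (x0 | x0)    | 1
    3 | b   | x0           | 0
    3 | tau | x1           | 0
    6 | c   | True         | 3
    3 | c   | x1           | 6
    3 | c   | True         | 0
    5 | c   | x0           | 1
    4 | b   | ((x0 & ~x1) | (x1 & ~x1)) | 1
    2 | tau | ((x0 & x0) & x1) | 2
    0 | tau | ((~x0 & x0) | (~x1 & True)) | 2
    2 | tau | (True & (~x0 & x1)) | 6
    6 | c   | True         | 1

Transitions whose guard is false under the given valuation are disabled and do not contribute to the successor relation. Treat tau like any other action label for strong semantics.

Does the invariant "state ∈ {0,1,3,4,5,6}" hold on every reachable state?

Answer: INVARIANT VIOLATED at state 2

Analysis:
Inv-set: {0,1,3,4,5,6}
R = {0,2}
  0: ✓
  2: VIOLATES
counterexample path to 2: tau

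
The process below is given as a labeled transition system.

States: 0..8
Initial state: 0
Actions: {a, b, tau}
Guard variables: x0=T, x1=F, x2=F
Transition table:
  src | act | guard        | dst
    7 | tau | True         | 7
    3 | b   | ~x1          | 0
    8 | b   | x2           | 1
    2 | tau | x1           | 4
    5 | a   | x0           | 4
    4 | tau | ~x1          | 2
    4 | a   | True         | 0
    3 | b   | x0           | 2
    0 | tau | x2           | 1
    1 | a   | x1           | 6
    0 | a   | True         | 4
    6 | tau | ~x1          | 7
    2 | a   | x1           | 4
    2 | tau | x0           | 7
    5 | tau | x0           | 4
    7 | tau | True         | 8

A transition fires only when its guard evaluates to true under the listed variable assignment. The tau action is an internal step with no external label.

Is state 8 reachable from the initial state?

11 transition(s) survive guard evaluation.
Layer 0: {0}
Layer 1: {4}  total {0,4}
Layer 2: {2}  total {0,2,4}
Layer 3: {7}  total {0,2,4,7}
Layer 4: {8}  total {0,2,4,7,8}
Reach set: {0,2,4,7,8}
witness 8: a·tau·tau·tau

Answer: REACHABLE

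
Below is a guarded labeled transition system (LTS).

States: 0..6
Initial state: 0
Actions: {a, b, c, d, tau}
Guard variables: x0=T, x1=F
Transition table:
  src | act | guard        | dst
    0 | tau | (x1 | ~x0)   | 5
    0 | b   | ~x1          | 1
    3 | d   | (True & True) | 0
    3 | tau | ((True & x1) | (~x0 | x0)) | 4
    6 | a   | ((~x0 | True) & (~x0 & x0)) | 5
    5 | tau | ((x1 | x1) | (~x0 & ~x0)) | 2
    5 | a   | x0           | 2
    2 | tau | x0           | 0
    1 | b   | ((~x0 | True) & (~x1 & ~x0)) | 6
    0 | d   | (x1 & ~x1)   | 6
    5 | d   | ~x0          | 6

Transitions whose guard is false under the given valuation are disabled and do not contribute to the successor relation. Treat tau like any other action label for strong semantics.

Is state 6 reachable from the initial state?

5 transition(s) survive guard evaluation.
Layer 0: {0}
Layer 1: {1}  cumulative {0,1}
R = {0,1}

Answer: UNREACHABLE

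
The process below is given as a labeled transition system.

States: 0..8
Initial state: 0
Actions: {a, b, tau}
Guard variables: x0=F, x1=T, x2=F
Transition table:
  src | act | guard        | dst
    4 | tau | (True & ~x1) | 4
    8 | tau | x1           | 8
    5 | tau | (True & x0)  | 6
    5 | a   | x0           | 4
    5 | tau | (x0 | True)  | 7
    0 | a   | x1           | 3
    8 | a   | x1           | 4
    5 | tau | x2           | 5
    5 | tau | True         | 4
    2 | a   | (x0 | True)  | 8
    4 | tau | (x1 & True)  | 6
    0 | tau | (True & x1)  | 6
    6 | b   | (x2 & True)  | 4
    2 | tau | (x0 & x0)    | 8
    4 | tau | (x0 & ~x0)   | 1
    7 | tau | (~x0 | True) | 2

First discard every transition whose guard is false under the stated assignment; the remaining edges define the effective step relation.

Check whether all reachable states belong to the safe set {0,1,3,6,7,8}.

Safe = {0,1,3,6,7,8}
R = {0,3,6}
  0: safe
  3: safe
  6: safe

Answer: INVARIANT HOLDS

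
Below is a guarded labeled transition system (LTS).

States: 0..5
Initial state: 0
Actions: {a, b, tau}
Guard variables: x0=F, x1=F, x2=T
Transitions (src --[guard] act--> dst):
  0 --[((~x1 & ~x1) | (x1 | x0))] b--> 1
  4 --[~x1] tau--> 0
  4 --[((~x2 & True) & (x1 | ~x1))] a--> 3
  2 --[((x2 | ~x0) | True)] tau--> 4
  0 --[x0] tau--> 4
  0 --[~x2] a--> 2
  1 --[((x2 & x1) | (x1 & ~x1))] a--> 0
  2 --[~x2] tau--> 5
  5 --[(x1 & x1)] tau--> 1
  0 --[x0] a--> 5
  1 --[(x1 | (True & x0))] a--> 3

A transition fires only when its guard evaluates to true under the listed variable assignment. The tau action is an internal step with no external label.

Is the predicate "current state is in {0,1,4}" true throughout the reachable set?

Answer: INVARIANT HOLDS

Trace:
Safe = {0,1,4}
Reachable = {0,1}
  0: safe
  1: safe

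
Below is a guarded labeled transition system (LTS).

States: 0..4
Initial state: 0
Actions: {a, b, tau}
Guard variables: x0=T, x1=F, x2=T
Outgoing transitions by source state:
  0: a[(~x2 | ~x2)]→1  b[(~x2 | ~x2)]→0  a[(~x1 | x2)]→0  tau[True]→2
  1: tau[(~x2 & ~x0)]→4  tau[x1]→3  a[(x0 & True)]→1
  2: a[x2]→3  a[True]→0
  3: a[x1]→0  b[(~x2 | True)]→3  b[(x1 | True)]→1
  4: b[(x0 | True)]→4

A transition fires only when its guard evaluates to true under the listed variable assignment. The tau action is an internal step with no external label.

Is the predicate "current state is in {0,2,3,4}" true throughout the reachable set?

Answer: INVARIANT VIOLATED at state 1

Analysis:
Safe = {0,2,3,4}
Reach set: {0,1,2,3}
  0: ✓
  1: outside
  2: ✓
  3: ✓
witness against invariant: tau·a·b → 1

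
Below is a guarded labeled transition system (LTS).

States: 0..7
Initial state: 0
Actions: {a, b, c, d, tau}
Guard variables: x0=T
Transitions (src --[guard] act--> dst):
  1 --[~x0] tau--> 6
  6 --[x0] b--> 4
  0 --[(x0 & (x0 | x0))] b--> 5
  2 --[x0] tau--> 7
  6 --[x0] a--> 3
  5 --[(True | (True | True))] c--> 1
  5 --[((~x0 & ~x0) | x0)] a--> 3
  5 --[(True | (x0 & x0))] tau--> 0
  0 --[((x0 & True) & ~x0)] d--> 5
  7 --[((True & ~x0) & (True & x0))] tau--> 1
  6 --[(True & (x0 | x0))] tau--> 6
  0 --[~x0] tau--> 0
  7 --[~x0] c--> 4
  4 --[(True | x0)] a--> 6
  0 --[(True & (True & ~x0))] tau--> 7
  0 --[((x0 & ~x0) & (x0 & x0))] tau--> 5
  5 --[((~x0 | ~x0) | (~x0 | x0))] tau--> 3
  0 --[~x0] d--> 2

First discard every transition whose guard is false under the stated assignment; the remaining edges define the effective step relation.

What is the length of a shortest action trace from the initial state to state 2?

Answer: UNREACHABLE

Trace:
Breadth-first toward 2:
  L0 = {0}
  L1 = {5}
  L2 = {1,3}
2 never appears.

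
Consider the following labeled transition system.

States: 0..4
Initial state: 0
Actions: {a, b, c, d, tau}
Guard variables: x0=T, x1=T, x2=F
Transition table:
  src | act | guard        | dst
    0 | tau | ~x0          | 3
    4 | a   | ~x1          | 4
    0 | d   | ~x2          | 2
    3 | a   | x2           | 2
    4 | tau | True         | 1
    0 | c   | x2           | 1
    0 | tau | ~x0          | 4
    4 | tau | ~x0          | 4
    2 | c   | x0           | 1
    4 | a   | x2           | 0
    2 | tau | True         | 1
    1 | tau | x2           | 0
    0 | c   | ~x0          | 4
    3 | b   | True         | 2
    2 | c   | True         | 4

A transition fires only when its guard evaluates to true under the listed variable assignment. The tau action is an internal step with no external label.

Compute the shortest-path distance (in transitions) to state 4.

Answer: 2

Working:
BFS to 4:
  depth 0: {0}
  depth 1: {2}
  depth 2: {1,4}
depth(4)=2, e.g. d·c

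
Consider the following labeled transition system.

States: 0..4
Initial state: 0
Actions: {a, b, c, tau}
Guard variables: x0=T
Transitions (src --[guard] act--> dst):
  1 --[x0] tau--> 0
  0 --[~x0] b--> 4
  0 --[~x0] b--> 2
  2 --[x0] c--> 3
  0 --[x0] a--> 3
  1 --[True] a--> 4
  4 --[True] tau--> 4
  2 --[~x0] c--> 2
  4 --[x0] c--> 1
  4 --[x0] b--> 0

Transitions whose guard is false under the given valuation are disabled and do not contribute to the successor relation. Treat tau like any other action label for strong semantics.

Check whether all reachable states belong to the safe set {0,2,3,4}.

Answer: INVARIANT HOLDS

Working:
Inv-set: {0,2,3,4}
R = {0,3}
  0: ✓
  3: ✓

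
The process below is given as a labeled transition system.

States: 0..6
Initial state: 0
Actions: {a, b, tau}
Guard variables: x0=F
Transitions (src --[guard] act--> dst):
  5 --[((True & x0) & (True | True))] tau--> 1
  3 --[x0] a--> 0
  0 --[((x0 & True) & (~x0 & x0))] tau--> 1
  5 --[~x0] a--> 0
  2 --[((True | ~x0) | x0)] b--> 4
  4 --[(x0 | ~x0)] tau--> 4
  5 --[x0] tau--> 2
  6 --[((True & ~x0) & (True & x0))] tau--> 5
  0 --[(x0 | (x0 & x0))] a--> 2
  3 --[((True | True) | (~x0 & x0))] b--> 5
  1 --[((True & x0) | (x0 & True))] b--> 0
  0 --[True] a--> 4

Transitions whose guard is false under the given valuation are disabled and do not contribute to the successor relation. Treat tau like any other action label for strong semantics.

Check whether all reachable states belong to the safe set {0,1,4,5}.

Inv-set: {0,1,4,5}
Reach set: {0,4}
  0: ok
  4: ok

Answer: INVARIANT HOLDS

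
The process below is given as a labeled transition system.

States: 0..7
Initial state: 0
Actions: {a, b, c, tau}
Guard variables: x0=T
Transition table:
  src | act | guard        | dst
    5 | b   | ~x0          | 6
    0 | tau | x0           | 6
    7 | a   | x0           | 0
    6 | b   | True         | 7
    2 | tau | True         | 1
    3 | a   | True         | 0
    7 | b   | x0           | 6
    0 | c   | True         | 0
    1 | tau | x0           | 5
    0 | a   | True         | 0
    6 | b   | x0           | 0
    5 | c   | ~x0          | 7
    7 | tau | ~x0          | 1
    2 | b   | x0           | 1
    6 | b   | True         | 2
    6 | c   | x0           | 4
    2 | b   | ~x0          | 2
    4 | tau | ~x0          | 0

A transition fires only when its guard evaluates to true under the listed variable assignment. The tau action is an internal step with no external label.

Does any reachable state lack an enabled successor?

Reach set: {0,1,2,4,5,6,7}
  0: a→0  c→0  tau→6  [deg 3]
  1: tau→5  [deg 1]
  2: b→1  tau→1  [deg 2]
  4: ∅  [no exit]
  5: ∅  [no exit]
  6: b→0  b→2  b→7  c→4  [deg 4]
  7: a→0  b→6  [deg 2]
witness 4: tau·c

Answer: DEADLOCK at state 4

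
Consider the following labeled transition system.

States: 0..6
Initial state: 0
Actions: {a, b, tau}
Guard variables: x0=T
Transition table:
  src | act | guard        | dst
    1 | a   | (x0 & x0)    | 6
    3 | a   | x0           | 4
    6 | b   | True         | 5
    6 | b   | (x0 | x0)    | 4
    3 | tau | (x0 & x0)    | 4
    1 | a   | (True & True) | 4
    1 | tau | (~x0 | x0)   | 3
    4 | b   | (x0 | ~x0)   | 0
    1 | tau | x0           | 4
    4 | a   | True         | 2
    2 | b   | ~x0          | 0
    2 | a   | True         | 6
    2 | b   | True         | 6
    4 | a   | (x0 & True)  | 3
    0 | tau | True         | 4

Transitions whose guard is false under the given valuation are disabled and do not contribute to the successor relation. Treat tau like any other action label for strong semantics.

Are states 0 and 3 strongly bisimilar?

Answer: NOT BISIMILAR

Analysis:
Refine partition for ~:
  round 0: {{0,1,2,3,4,5,6}}
  round 1: {{0},{1,3},{2,4},{5},{6}}
  round 2: {{0},{1},{2},{3},{4},{5},{6}}
7 equivalence class(es) (converged in 3)
0∈{0}, 3∈{3}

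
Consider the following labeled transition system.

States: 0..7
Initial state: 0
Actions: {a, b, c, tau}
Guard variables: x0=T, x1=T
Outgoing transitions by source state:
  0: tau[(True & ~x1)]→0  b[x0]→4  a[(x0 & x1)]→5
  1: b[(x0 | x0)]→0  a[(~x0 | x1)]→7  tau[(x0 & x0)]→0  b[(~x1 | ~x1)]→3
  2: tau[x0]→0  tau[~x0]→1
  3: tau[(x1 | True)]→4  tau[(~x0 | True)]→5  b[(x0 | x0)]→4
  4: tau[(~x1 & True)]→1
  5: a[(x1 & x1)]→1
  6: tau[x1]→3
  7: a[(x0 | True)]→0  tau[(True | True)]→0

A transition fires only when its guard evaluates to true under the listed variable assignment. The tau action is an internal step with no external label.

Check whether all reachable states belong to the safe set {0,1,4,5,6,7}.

Answer: INVARIANT HOLDS

Working:
Safe = {0,1,4,5,6,7}
Reachable = {0,1,4,5,7}
  0: ✓
  1: ✓
  4: ✓
  5: ✓
  7: ✓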